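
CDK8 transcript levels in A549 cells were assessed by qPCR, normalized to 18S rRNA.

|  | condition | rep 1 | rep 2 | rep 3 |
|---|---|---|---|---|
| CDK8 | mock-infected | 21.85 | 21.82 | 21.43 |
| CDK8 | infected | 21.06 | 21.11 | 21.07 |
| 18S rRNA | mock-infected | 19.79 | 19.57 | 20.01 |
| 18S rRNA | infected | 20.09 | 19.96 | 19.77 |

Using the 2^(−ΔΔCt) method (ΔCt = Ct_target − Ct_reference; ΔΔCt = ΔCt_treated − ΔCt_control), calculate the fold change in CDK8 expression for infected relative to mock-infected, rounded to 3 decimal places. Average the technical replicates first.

Mean Ct: CDK8 mock-infected 21.700; CDK8 infected 21.080; 18S rRNA mock-infected 19.790; 18S rRNA infected 19.940
ΔCt(mock-infected) = 21.700 − 19.790 = 1.910
ΔCt(infected) = 21.080 − 19.940 = 1.140
ΔΔCt = 1.140 − 1.910 = -0.770
Fold change = 2^(−(-0.770)) = 2^0.770 = 1.7053

1.705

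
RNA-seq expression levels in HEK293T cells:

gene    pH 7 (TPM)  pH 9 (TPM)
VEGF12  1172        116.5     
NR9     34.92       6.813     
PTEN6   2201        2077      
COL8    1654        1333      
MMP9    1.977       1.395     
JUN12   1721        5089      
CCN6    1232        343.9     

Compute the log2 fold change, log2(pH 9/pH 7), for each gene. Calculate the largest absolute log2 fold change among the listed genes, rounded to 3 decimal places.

3.331

log2(116.5/1172) = -3.331  (VEGF12)
log2(6.813/34.92) = -2.358  (NR9)
log2(2077/2201) = -0.084  (PTEN6)
log2(1333/1654) = -0.311  (COL8)
log2(1.395/1.977) = -0.503  (MMP9)
log2(5089/1721) = 1.564  (JUN12)
log2(343.9/1232) = -1.841  (CCN6)
The largest magnitude belongs to VEGF12.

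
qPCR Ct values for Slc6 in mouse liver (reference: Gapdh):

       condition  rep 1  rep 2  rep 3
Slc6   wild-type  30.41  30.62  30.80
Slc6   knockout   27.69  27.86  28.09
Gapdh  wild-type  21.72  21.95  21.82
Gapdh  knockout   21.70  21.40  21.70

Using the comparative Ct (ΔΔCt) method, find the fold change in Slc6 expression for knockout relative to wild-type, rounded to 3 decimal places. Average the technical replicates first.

Mean Ct: Slc6 wild-type 30.610; Slc6 knockout 27.880; Gapdh wild-type 21.830; Gapdh knockout 21.600
ΔCt(wild-type) = 30.610 − 21.830 = 8.780
ΔCt(knockout) = 27.880 − 21.600 = 6.280
ΔΔCt = 6.280 − 8.780 = -2.500
Fold change = 2^(−(-2.500)) = 2^2.500 = 5.6569

5.657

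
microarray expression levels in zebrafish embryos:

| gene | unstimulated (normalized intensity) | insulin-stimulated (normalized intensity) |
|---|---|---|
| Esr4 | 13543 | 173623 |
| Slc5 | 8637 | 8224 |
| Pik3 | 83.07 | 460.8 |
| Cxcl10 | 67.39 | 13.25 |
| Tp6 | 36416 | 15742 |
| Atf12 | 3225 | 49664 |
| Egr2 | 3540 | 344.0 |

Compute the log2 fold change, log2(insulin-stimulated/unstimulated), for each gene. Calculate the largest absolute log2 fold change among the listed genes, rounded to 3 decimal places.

log2(173623/13543) = 3.680  (Esr4)
log2(8224/8637) = -0.071  (Slc5)
log2(460.8/83.07) = 2.472  (Pik3)
log2(13.25/67.39) = -2.347  (Cxcl10)
log2(15742/36416) = -1.210  (Tp6)
log2(49664/3225) = 3.945  (Atf12)
log2(344.0/3540) = -3.363  (Egr2)
The largest magnitude belongs to Atf12.

3.945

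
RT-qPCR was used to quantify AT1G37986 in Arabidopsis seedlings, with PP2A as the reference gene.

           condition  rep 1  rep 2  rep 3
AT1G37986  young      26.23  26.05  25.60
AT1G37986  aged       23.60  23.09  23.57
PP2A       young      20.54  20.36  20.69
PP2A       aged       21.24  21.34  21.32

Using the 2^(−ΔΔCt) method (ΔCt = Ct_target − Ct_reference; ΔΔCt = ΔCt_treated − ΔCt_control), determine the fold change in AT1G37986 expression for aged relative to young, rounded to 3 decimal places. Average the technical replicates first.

9.918

Mean Ct: AT1G37986 young 25.960; AT1G37986 aged 23.420; PP2A young 20.530; PP2A aged 21.300
ΔCt(young) = 25.960 − 20.530 = 5.430
ΔCt(aged) = 23.420 − 21.300 = 2.120
ΔΔCt = 2.120 − 5.430 = -3.310
Fold change = 2^(−(-3.310)) = 2^3.310 = 9.9177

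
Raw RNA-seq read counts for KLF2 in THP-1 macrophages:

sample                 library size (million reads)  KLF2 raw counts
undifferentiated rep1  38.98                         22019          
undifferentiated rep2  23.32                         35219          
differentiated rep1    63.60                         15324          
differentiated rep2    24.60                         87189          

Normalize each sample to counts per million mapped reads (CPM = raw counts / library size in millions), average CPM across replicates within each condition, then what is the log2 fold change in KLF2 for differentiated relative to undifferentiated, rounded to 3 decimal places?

CPM(undifferentiated rep1) = 22019 / 38.98 = 564.8794
CPM(undifferentiated rep2) = 35219 / 23.32 = 1510.2487
CPM(differentiated rep1) = 15324 / 63.60 = 240.9434
CPM(differentiated rep2) = 87189 / 24.60 = 3544.2683
mean CPM(undifferentiated) = 1037.5641; mean CPM(differentiated) = 1892.6058
Fold change = 1892.6058 / 1037.5641 = 1.82409
log2(1.82409) = 0.8672

0.867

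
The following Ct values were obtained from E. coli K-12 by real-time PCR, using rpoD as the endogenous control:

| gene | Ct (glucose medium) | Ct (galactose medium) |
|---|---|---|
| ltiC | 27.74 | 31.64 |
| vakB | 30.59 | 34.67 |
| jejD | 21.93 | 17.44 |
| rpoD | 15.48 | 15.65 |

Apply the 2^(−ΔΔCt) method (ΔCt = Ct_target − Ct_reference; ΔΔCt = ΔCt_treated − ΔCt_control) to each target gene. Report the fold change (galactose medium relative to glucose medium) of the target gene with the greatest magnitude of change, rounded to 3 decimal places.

25.281

ltiC: ΔΔCt = (31.64−15.65) − (27.74−15.48) = 15.99 − 12.26 = 3.73; fold change = 2^-3.73 = 0.075
vakB: ΔΔCt = (34.67−15.65) − (30.59−15.48) = 19.02 − 15.11 = 3.91; fold change = 2^-3.91 = 0.067
jejD: ΔΔCt = (17.44−15.65) − (21.93−15.48) = 1.79 − 6.45 = -4.66; fold change = 2^4.66 = 25.281
jejD has the largest |ΔΔCt| = 4.66.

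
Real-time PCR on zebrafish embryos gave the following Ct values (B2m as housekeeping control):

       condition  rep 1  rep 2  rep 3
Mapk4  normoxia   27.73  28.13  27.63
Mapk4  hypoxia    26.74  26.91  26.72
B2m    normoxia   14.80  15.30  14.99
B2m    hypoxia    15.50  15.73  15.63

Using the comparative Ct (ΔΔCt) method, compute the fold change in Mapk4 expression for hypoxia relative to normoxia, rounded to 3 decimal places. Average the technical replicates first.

3.095

Mean Ct: Mapk4 normoxia 27.830; Mapk4 hypoxia 26.790; B2m normoxia 15.030; B2m hypoxia 15.620
ΔCt(normoxia) = 27.830 − 15.030 = 12.800
ΔCt(hypoxia) = 26.790 − 15.620 = 11.170
ΔΔCt = 11.170 − 12.800 = -1.630
Fold change = 2^(−(-1.630)) = 2^1.630 = 3.0951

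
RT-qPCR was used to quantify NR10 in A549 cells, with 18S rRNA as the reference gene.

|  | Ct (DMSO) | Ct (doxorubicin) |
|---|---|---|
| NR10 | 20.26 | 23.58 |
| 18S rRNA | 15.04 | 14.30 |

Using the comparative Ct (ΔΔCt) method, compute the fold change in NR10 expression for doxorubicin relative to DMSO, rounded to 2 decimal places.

ΔCt(DMSO) = 20.260 − 15.040 = 5.220
ΔCt(doxorubicin) = 23.580 − 14.300 = 9.280
ΔΔCt = 9.280 − 5.220 = 4.060
Fold change = 2^(−4.060) = 0.060

0.06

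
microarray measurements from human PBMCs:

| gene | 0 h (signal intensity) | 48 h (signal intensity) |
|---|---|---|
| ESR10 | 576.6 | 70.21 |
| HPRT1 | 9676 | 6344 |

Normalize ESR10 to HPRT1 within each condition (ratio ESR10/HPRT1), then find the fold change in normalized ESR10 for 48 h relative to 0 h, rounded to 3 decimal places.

ESR10/HPRT1 (0 h) = 576.6 / 9676 = 0.059591
ESR10/HPRT1 (48 h) = 70.21 / 6344 = 0.011067
Fold change = 0.011067 / 0.059591 = 0.1857

0.186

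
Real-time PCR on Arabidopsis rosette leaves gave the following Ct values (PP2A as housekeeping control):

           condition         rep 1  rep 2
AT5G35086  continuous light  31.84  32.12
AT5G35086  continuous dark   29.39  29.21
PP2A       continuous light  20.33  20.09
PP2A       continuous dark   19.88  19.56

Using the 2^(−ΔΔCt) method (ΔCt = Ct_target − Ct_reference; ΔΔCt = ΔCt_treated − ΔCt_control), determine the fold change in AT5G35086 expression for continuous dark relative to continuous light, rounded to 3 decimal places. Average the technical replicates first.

4.563

Mean Ct: AT5G35086 continuous light 31.980; AT5G35086 continuous dark 29.300; PP2A continuous light 20.210; PP2A continuous dark 19.720
ΔCt(continuous light) = 31.980 − 20.210 = 11.770
ΔCt(continuous dark) = 29.300 − 19.720 = 9.580
ΔΔCt = 9.580 − 11.770 = -2.190
Fold change = 2^(−(-2.190)) = 2^2.190 = 4.5631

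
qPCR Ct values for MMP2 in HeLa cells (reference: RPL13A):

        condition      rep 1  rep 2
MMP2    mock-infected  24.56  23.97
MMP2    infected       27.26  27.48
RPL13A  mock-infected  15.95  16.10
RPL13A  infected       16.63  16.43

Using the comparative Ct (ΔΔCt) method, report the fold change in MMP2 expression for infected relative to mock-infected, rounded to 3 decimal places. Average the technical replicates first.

Mean Ct: MMP2 mock-infected 24.265; MMP2 infected 27.370; RPL13A mock-infected 16.025; RPL13A infected 16.530
ΔCt(mock-infected) = 24.265 − 16.025 = 8.240
ΔCt(infected) = 27.370 − 16.530 = 10.840
ΔΔCt = 10.840 − 8.240 = 2.600
Fold change = 2^(−2.600) = 0.1649

0.165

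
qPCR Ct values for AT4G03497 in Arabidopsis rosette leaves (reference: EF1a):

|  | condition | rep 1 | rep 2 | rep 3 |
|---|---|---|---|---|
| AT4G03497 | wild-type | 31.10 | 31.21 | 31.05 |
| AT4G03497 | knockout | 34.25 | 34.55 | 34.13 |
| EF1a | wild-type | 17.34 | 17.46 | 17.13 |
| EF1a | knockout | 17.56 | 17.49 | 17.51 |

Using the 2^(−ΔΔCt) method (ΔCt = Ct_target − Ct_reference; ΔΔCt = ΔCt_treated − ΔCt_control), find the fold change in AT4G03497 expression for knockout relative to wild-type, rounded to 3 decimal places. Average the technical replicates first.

Mean Ct: AT4G03497 wild-type 31.120; AT4G03497 knockout 34.310; EF1a wild-type 17.310; EF1a knockout 17.520
ΔCt(wild-type) = 31.120 − 17.310 = 13.810
ΔCt(knockout) = 34.310 − 17.520 = 16.790
ΔΔCt = 16.790 − 13.810 = 2.980
Fold change = 2^(−2.980) = 0.1267

0.127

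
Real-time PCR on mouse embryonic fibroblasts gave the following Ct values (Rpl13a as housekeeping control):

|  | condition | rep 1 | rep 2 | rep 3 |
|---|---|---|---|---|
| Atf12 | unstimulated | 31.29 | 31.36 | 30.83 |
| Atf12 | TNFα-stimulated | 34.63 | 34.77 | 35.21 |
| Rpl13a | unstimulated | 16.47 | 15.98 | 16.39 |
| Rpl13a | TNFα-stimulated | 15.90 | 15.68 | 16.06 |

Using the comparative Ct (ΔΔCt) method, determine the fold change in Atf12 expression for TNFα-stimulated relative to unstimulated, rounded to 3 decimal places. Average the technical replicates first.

Mean Ct: Atf12 unstimulated 31.160; Atf12 TNFα-stimulated 34.870; Rpl13a unstimulated 16.280; Rpl13a TNFα-stimulated 15.880
ΔCt(unstimulated) = 31.160 − 16.280 = 14.880
ΔCt(TNFα-stimulated) = 34.870 − 15.880 = 18.990
ΔΔCt = 18.990 − 14.880 = 4.110
Fold change = 2^(−4.110) = 0.0579

0.058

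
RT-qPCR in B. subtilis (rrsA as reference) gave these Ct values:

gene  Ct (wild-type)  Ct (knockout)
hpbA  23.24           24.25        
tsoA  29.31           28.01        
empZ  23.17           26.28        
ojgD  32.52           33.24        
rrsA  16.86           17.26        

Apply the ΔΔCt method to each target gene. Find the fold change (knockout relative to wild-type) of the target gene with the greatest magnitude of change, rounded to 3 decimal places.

hpbA: ΔΔCt = (24.25−17.26) − (23.24−16.86) = 6.99 − 6.38 = 0.61; fold change = 2^-0.61 = 0.655
tsoA: ΔΔCt = (28.01−17.26) − (29.31−16.86) = 10.75 − 12.45 = -1.70; fold change = 2^1.70 = 3.249
empZ: ΔΔCt = (26.28−17.26) − (23.17−16.86) = 9.02 − 6.31 = 2.71; fold change = 2^-2.71 = 0.153
ojgD: ΔΔCt = (33.24−17.26) − (32.52−16.86) = 15.98 − 15.66 = 0.32; fold change = 2^-0.32 = 0.801
empZ has the largest |ΔΔCt| = 2.71.

0.153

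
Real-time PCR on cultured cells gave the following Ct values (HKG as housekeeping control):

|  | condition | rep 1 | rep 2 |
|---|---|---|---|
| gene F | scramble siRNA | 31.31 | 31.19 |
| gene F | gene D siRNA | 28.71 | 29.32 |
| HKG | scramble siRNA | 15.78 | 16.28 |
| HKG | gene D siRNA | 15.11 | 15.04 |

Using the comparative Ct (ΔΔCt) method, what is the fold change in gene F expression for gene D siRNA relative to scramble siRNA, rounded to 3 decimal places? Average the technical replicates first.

2.428

Mean Ct: gene F scramble siRNA 31.250; gene F gene D siRNA 29.015; HKG scramble siRNA 16.030; HKG gene D siRNA 15.075
ΔCt(scramble siRNA) = 31.250 − 16.030 = 15.220
ΔCt(gene D siRNA) = 29.015 − 15.075 = 13.940
ΔΔCt = 13.940 − 15.220 = -1.280
Fold change = 2^(−(-1.280)) = 2^1.280 = 2.4284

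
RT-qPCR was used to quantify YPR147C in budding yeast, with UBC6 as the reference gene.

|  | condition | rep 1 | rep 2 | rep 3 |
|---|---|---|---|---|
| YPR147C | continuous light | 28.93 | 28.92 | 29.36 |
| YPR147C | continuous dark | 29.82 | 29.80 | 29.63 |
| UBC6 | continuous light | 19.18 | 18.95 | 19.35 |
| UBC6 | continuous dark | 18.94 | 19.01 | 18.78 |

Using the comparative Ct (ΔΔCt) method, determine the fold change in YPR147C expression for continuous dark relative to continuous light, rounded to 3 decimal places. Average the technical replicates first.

0.525

Mean Ct: YPR147C continuous light 29.070; YPR147C continuous dark 29.750; UBC6 continuous light 19.160; UBC6 continuous dark 18.910
ΔCt(continuous light) = 29.070 − 19.160 = 9.910
ΔCt(continuous dark) = 29.750 − 18.910 = 10.840
ΔΔCt = 10.840 − 9.910 = 0.930
Fold change = 2^(−0.930) = 0.5249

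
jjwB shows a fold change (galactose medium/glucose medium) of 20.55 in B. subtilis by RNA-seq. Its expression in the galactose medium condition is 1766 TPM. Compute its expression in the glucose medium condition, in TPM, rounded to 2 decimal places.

glucose medium expression = 1766 / 20.55 = 85.94

85.94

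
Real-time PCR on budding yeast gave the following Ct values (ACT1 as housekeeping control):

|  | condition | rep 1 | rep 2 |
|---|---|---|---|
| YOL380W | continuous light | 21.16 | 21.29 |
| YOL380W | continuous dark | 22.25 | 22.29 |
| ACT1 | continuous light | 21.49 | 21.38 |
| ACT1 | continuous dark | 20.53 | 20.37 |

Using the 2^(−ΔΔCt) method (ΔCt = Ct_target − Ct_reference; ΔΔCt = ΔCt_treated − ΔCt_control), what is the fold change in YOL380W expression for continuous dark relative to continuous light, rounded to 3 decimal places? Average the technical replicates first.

0.245

Mean Ct: YOL380W continuous light 21.225; YOL380W continuous dark 22.270; ACT1 continuous light 21.435; ACT1 continuous dark 20.450
ΔCt(continuous light) = 21.225 − 21.435 = -0.210
ΔCt(continuous dark) = 22.270 − 20.450 = 1.820
ΔΔCt = 1.820 − (-0.210) = 2.030
Fold change = 2^(−2.030) = 0.2449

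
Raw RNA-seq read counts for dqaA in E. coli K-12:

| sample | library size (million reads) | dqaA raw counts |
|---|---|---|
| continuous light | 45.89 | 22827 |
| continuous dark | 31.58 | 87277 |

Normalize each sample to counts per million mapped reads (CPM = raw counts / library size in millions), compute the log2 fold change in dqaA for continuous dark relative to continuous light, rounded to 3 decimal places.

CPM(continuous light) = 22827 / 45.89 = 497.4286
CPM(continuous dark) = 87277 / 31.58 = 2763.6795
Fold change = 2763.6795 / 497.4286 = 5.55593
log2(5.55593) = 2.4740

2.474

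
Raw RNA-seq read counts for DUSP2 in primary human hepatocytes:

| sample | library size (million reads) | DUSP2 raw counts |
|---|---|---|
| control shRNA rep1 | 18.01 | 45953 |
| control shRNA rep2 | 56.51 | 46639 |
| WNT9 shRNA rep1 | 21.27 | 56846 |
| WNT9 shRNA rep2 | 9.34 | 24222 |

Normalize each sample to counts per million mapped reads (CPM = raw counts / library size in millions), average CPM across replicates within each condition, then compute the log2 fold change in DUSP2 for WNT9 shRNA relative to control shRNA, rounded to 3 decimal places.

0.641

CPM(control shRNA rep1) = 45953 / 18.01 = 2551.5269
CPM(control shRNA rep2) = 46639 / 56.51 = 825.3230
CPM(WNT9 shRNA rep1) = 56846 / 21.27 = 2672.5905
CPM(WNT9 shRNA rep2) = 24222 / 9.34 = 2593.3619
mean CPM(control shRNA) = 1688.4249; mean CPM(WNT9 shRNA) = 2632.9762
Fold change = 2632.9762 / 1688.4249 = 1.55943
log2(1.55943) = 0.6410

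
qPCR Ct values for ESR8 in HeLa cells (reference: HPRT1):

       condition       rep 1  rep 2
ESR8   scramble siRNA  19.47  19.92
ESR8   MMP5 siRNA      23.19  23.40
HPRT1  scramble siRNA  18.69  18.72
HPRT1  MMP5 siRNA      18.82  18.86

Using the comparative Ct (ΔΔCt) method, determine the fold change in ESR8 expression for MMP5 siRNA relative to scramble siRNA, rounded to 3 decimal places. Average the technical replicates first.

0.091

Mean Ct: ESR8 scramble siRNA 19.695; ESR8 MMP5 siRNA 23.295; HPRT1 scramble siRNA 18.705; HPRT1 MMP5 siRNA 18.840
ΔCt(scramble siRNA) = 19.695 − 18.705 = 0.990
ΔCt(MMP5 siRNA) = 23.295 − 18.840 = 4.455
ΔΔCt = 4.455 − 0.990 = 3.465
Fold change = 2^(−3.465) = 0.0906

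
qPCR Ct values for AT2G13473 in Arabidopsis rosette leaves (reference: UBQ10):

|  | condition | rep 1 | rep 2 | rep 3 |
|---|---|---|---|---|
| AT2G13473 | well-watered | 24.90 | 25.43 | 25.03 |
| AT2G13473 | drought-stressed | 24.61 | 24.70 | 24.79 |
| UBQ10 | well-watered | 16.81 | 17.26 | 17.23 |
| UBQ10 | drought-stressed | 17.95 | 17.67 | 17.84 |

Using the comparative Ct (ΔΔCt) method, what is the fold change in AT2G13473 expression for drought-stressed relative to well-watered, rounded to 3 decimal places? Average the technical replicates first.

2.204

Mean Ct: AT2G13473 well-watered 25.120; AT2G13473 drought-stressed 24.700; UBQ10 well-watered 17.100; UBQ10 drought-stressed 17.820
ΔCt(well-watered) = 25.120 − 17.100 = 8.020
ΔCt(drought-stressed) = 24.700 − 17.820 = 6.880
ΔΔCt = 6.880 − 8.020 = -1.140
Fold change = 2^(−(-1.140)) = 2^1.140 = 2.2038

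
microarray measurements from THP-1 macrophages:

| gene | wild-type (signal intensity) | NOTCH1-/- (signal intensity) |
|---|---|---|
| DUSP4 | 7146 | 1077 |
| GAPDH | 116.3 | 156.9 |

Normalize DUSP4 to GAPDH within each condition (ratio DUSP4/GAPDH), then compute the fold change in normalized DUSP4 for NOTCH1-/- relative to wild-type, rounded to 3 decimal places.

DUSP4/GAPDH (wild-type) = 7146 / 116.3 = 61.445
DUSP4/GAPDH (NOTCH1-/-) = 1077 / 156.9 = 6.8642
Fold change = 6.8642 / 61.445 = 0.1117

0.112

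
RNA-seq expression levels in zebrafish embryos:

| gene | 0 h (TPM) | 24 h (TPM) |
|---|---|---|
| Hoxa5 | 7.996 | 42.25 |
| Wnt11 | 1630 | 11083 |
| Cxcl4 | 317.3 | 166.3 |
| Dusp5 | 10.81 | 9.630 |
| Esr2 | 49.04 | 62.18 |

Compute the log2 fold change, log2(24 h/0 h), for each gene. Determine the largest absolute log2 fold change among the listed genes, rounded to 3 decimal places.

log2(42.25/7.996) = 2.402  (Hoxa5)
log2(11083/1630) = 2.765  (Wnt11)
log2(166.3/317.3) = -0.932  (Cxcl4)
log2(9.630/10.81) = -0.167  (Dusp5)
log2(62.18/49.04) = 0.342  (Esr2)
The largest magnitude belongs to Wnt11.

2.765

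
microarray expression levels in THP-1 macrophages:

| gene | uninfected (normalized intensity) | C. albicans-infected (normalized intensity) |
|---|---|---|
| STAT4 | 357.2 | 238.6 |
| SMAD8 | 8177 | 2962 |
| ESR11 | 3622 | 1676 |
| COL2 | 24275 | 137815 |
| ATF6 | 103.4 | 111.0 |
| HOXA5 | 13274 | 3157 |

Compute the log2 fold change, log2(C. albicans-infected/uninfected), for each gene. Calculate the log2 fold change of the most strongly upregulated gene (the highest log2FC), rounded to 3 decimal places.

2.505

log2(238.6/357.2) = -0.582  (STAT4)
log2(2962/8177) = -1.465  (SMAD8)
log2(1676/3622) = -1.112  (ESR11)
log2(137815/24275) = 2.505  (COL2)
log2(111.0/103.4) = 0.102  (ATF6)
log2(3157/13274) = -2.072  (HOXA5)
COL2 is most strongly upregulated.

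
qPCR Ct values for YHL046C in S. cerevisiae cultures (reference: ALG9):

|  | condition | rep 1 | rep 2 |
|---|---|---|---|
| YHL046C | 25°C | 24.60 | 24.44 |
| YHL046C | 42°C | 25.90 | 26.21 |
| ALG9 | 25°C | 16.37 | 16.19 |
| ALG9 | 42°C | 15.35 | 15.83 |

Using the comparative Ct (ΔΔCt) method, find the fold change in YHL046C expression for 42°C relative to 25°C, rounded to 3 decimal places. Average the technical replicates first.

0.214

Mean Ct: YHL046C 25°C 24.520; YHL046C 42°C 26.055; ALG9 25°C 16.280; ALG9 42°C 15.590
ΔCt(25°C) = 24.520 − 16.280 = 8.240
ΔCt(42°C) = 26.055 − 15.590 = 10.465
ΔΔCt = 10.465 − 8.240 = 2.225
Fold change = 2^(−2.225) = 0.2139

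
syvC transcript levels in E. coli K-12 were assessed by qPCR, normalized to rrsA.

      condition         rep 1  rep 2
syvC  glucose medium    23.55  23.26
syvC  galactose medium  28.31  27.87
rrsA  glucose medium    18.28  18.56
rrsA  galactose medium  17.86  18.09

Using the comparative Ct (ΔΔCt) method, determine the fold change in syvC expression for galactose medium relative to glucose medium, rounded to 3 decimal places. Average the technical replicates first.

Mean Ct: syvC glucose medium 23.405; syvC galactose medium 28.090; rrsA glucose medium 18.420; rrsA galactose medium 17.975
ΔCt(glucose medium) = 23.405 − 18.420 = 4.985
ΔCt(galactose medium) = 28.090 − 17.975 = 10.115
ΔΔCt = 10.115 − 4.985 = 5.130
Fold change = 2^(−5.130) = 0.0286

0.029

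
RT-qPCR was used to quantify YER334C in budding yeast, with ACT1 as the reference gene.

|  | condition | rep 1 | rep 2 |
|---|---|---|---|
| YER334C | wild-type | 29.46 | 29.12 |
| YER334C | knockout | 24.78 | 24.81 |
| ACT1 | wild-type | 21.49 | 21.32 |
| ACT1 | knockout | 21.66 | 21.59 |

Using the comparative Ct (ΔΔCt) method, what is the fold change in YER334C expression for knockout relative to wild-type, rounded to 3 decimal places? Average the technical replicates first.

Mean Ct: YER334C wild-type 29.290; YER334C knockout 24.795; ACT1 wild-type 21.405; ACT1 knockout 21.625
ΔCt(wild-type) = 29.290 − 21.405 = 7.885
ΔCt(knockout) = 24.795 − 21.625 = 3.170
ΔΔCt = 3.170 − 7.885 = -4.715
Fold change = 2^(−(-4.715)) = 2^4.715 = 26.2637

26.264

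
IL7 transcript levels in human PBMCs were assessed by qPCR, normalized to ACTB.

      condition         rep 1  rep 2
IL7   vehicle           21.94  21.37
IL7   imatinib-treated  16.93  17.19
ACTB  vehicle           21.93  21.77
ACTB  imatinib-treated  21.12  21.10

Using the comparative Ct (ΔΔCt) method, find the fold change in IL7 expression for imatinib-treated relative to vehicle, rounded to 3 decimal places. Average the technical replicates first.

14.470

Mean Ct: IL7 vehicle 21.655; IL7 imatinib-treated 17.060; ACTB vehicle 21.850; ACTB imatinib-treated 21.110
ΔCt(vehicle) = 21.655 − 21.850 = -0.195
ΔCt(imatinib-treated) = 17.060 − 21.110 = -4.050
ΔΔCt = -4.050 − (-0.195) = -3.855
Fold change = 2^(−(-3.855)) = 2^3.855 = 14.4701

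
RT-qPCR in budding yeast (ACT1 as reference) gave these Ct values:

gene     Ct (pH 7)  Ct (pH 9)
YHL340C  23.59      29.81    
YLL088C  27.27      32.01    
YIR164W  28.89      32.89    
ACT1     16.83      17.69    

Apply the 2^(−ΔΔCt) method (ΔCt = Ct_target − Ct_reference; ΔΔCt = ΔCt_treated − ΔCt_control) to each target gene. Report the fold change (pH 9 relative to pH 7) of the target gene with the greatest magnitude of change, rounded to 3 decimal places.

YHL340C: ΔΔCt = (29.81−17.69) − (23.59−16.83) = 12.12 − 6.76 = 5.36; fold change = 2^-5.36 = 0.024
YLL088C: ΔΔCt = (32.01−17.69) − (27.27−16.83) = 14.32 − 10.44 = 3.88; fold change = 2^-3.88 = 0.068
YIR164W: ΔΔCt = (32.89−17.69) − (28.89−16.83) = 15.20 − 12.06 = 3.14; fold change = 2^-3.14 = 0.113
YHL340C has the largest |ΔΔCt| = 5.36.

0.024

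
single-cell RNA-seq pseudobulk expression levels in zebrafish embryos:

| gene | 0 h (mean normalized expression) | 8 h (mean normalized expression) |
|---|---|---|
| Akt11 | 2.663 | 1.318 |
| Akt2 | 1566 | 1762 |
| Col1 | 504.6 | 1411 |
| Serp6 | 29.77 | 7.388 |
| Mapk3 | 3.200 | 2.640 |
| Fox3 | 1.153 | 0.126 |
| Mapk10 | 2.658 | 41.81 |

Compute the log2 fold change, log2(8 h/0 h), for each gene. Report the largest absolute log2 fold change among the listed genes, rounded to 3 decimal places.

3.975

log2(1.318/2.663) = -1.015  (Akt11)
log2(1762/1566) = 0.170  (Akt2)
log2(1411/504.6) = 1.484  (Col1)
log2(7.388/29.77) = -2.011  (Serp6)
log2(2.640/3.200) = -0.278  (Mapk3)
log2(0.126/1.153) = -3.194  (Fox3)
log2(41.81/2.658) = 3.975  (Mapk10)
The largest magnitude belongs to Mapk10.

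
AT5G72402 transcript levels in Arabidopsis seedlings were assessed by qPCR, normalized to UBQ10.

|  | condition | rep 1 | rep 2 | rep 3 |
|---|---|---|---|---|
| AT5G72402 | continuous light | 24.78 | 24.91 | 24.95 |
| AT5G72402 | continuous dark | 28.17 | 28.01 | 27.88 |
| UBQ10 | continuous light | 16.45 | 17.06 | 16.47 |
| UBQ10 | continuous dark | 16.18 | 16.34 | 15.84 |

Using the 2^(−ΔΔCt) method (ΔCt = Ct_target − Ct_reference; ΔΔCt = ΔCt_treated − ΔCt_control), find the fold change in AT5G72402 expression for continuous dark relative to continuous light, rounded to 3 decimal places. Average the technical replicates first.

Mean Ct: AT5G72402 continuous light 24.880; AT5G72402 continuous dark 28.020; UBQ10 continuous light 16.660; UBQ10 continuous dark 16.120
ΔCt(continuous light) = 24.880 − 16.660 = 8.220
ΔCt(continuous dark) = 28.020 − 16.120 = 11.900
ΔΔCt = 11.900 − 8.220 = 3.680
Fold change = 2^(−3.680) = 0.0780

0.078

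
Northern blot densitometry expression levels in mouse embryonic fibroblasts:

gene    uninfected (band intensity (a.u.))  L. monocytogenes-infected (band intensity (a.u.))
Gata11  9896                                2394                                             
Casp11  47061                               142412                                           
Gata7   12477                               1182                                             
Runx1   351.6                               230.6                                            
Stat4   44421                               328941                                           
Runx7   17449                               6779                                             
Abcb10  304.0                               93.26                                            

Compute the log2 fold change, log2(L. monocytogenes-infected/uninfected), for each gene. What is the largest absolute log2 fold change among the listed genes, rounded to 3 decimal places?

log2(2394/9896) = -2.047  (Gata11)
log2(142412/47061) = 1.597  (Casp11)
log2(1182/12477) = -3.400  (Gata7)
log2(230.6/351.6) = -0.609  (Runx1)
log2(328941/44421) = 2.889  (Stat4)
log2(6779/17449) = -1.364  (Runx7)
log2(93.26/304.0) = -1.705  (Abcb10)
The largest magnitude belongs to Gata7.

3.400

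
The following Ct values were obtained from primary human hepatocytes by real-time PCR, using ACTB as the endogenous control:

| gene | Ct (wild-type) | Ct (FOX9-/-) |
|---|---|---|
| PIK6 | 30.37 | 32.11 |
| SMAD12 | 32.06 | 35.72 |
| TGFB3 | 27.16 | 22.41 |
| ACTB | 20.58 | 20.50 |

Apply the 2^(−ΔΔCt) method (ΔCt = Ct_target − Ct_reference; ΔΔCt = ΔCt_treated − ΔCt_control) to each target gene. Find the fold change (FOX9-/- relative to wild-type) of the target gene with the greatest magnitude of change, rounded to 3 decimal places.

PIK6: ΔΔCt = (32.11−20.50) − (30.37−20.58) = 11.61 − 9.79 = 1.82; fold change = 2^-1.82 = 0.283
SMAD12: ΔΔCt = (35.72−20.50) − (32.06−20.58) = 15.22 − 11.48 = 3.74; fold change = 2^-3.74 = 0.075
TGFB3: ΔΔCt = (22.41−20.50) − (27.16−20.58) = 1.91 − 6.58 = -4.67; fold change = 2^4.67 = 25.457
TGFB3 has the largest |ΔΔCt| = 4.67.

25.457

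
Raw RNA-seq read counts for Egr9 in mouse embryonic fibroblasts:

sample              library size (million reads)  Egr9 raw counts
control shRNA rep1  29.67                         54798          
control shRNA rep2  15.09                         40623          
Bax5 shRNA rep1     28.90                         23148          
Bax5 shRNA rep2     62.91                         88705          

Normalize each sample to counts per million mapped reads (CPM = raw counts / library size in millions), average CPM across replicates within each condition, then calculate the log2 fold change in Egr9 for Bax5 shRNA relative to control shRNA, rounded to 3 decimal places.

-1.038

CPM(control shRNA rep1) = 54798 / 29.67 = 1846.9161
CPM(control shRNA rep2) = 40623 / 15.09 = 2692.0477
CPM(Bax5 shRNA rep1) = 23148 / 28.90 = 800.9689
CPM(Bax5 shRNA rep2) = 88705 / 62.91 = 1410.0302
mean CPM(control shRNA) = 2269.4819; mean CPM(Bax5 shRNA) = 1105.4995
Fold change = 1105.4995 / 2269.4819 = 0.48712
log2(0.48712) = -1.0377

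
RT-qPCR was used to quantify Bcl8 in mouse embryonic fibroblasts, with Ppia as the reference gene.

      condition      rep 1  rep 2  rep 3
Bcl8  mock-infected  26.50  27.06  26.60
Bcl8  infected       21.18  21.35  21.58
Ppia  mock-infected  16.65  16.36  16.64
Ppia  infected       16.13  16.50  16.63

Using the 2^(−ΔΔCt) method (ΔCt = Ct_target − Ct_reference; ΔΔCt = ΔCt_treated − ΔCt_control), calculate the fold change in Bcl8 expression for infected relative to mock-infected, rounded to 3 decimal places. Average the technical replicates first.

Mean Ct: Bcl8 mock-infected 26.720; Bcl8 infected 21.370; Ppia mock-infected 16.550; Ppia infected 16.420
ΔCt(mock-infected) = 26.720 − 16.550 = 10.170
ΔCt(infected) = 21.370 − 16.420 = 4.950
ΔΔCt = 4.950 − 10.170 = -5.220
Fold change = 2^(−(-5.220)) = 2^5.220 = 37.2715

37.271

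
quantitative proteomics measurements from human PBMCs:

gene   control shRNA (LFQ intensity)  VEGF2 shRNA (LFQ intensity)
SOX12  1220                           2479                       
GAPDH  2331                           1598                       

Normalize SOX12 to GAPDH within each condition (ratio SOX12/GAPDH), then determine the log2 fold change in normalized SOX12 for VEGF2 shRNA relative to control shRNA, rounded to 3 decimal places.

1.568

SOX12/GAPDH (control shRNA) = 1220 / 2331 = 0.52338
SOX12/GAPDH (VEGF2 shRNA) = 2479 / 1598 = 1.5513
Fold change = 1.5513 / 0.52338 = 2.9640
log2(2.9640) = 1.5676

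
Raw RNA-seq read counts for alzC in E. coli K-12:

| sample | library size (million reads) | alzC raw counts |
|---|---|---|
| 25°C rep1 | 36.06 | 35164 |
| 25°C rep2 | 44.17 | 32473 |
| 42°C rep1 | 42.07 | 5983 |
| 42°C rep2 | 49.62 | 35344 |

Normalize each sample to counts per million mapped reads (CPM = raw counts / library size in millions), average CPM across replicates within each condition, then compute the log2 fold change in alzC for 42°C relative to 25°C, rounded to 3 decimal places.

CPM(25°C rep1) = 35164 / 36.06 = 975.1525
CPM(25°C rep2) = 32473 / 44.17 = 735.1823
CPM(42°C rep1) = 5983 / 42.07 = 142.2154
CPM(42°C rep2) = 35344 / 49.62 = 712.2934
mean CPM(25°C) = 855.1674; mean CPM(42°C) = 427.2544
Fold change = 427.2544 / 855.1674 = 0.49961
log2(0.49961) = -1.0011

-1.001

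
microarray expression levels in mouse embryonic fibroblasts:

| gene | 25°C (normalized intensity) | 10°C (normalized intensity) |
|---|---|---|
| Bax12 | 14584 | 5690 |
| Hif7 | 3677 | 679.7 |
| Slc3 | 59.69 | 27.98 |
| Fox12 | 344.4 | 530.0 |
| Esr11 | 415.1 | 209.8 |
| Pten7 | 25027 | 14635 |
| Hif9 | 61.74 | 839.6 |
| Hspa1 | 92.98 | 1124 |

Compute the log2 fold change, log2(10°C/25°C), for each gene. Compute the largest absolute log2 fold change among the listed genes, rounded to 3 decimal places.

log2(5690/14584) = -1.358  (Bax12)
log2(679.7/3677) = -2.436  (Hif7)
log2(27.98/59.69) = -1.093  (Slc3)
log2(530.0/344.4) = 0.622  (Fox12)
log2(209.8/415.1) = -0.984  (Esr11)
log2(14635/25027) = -0.774  (Pten7)
log2(839.6/61.74) = 3.765  (Hif9)
log2(1124/92.98) = 3.596  (Hspa1)
The largest magnitude belongs to Hif9.

3.765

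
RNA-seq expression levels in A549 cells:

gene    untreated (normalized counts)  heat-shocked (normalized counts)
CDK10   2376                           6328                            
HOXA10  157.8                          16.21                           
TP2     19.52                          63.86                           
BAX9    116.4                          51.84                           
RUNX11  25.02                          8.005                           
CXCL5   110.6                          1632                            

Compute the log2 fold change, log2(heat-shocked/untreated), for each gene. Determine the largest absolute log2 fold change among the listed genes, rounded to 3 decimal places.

3.883

log2(6328/2376) = 1.413  (CDK10)
log2(16.21/157.8) = -3.283  (HOXA10)
log2(63.86/19.52) = 1.710  (TP2)
log2(51.84/116.4) = -1.167  (BAX9)
log2(8.005/25.02) = -1.644  (RUNX11)
log2(1632/110.6) = 3.883  (CXCL5)
The largest magnitude belongs to CXCL5.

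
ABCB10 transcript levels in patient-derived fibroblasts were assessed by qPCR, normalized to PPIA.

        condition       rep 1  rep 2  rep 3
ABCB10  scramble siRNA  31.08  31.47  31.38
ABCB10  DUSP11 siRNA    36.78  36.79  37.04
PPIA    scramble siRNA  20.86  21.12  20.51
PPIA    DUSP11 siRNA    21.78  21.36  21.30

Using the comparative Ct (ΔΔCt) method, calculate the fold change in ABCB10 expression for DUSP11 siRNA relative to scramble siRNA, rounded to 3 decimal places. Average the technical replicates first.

0.033

Mean Ct: ABCB10 scramble siRNA 31.310; ABCB10 DUSP11 siRNA 36.870; PPIA scramble siRNA 20.830; PPIA DUSP11 siRNA 21.480
ΔCt(scramble siRNA) = 31.310 − 20.830 = 10.480
ΔCt(DUSP11 siRNA) = 36.870 − 21.480 = 15.390
ΔΔCt = 15.390 − 10.480 = 4.910
Fold change = 2^(−4.910) = 0.0333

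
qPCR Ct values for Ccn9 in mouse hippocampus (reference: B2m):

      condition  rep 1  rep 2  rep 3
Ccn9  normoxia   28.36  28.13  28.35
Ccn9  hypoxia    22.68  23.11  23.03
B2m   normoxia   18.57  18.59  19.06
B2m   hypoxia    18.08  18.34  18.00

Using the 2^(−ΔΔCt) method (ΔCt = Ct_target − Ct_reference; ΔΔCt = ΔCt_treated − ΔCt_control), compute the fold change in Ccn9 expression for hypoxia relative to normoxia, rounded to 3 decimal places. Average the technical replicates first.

Mean Ct: Ccn9 normoxia 28.280; Ccn9 hypoxia 22.940; B2m normoxia 18.740; B2m hypoxia 18.140
ΔCt(normoxia) = 28.280 − 18.740 = 9.540
ΔCt(hypoxia) = 22.940 − 18.140 = 4.800
ΔΔCt = 4.800 − 9.540 = -4.740
Fold change = 2^(−(-4.740)) = 2^4.740 = 26.7228

26.723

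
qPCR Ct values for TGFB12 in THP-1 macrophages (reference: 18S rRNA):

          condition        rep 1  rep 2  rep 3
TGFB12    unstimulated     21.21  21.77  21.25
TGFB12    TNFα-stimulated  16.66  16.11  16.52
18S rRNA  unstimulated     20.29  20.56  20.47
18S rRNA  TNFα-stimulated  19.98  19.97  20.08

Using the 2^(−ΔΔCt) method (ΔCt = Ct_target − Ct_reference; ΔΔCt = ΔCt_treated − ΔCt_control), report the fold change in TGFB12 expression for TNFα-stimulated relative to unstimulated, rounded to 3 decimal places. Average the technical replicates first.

23.425

Mean Ct: TGFB12 unstimulated 21.410; TGFB12 TNFα-stimulated 16.430; 18S rRNA unstimulated 20.440; 18S rRNA TNFα-stimulated 20.010
ΔCt(unstimulated) = 21.410 − 20.440 = 0.970
ΔCt(TNFα-stimulated) = 16.430 − 20.010 = -3.580
ΔΔCt = -3.580 − 0.970 = -4.550
Fold change = 2^(−(-4.550)) = 2^4.550 = 23.4254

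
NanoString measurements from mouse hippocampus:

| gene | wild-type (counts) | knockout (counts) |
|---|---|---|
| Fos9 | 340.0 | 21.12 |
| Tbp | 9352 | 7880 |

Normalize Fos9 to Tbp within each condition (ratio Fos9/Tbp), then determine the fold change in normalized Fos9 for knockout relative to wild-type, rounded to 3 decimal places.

0.074

Fos9/Tbp (wild-type) = 340.0 / 9352 = 0.036356
Fos9/Tbp (knockout) = 21.12 / 7880 = 0.0026802
Fold change = 0.0026802 / 0.036356 = 0.0737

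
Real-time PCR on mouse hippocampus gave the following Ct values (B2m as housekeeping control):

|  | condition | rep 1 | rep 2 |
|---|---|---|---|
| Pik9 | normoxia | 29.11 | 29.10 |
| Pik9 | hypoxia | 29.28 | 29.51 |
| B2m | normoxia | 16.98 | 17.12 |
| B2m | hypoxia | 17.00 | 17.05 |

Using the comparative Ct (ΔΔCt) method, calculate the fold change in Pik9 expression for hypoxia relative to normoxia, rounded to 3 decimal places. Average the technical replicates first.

0.804

Mean Ct: Pik9 normoxia 29.105; Pik9 hypoxia 29.395; B2m normoxia 17.050; B2m hypoxia 17.025
ΔCt(normoxia) = 29.105 − 17.050 = 12.055
ΔCt(hypoxia) = 29.395 − 17.025 = 12.370
ΔΔCt = 12.370 − 12.055 = 0.315
Fold change = 2^(−0.315) = 0.8039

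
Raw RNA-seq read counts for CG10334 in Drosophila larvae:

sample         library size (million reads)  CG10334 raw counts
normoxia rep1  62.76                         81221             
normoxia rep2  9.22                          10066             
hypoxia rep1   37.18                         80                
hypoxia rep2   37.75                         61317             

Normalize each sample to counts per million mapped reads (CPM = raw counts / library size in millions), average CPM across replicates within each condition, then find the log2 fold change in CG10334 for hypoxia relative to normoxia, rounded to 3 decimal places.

CPM(normoxia rep1) = 81221 / 62.76 = 1294.1523
CPM(normoxia rep2) = 10066 / 9.22 = 1091.7570
CPM(hypoxia rep1) = 80 / 37.18 = 2.1517
CPM(hypoxia rep2) = 61317 / 37.75 = 1624.2914
mean CPM(normoxia) = 1192.9547; mean CPM(hypoxia) = 813.2215
Fold change = 813.2215 / 1192.9547 = 0.68169
log2(0.68169) = -0.5528

-0.553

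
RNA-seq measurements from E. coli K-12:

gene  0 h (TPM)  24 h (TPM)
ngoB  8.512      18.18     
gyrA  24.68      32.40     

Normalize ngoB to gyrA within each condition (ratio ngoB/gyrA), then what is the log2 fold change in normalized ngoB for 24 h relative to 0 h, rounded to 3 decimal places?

0.702

ngoB/gyrA (0 h) = 8.512 / 24.68 = 0.34489
ngoB/gyrA (24 h) = 18.18 / 32.40 = 0.56111
Fold change = 0.56111 / 0.34489 = 1.6269
log2(1.6269) = 0.7021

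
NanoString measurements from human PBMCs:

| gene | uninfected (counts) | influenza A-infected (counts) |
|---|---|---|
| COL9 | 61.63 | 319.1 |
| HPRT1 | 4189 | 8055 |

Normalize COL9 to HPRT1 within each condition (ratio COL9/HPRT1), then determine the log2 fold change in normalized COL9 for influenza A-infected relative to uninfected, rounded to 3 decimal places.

1.429

COL9/HPRT1 (uninfected) = 61.63 / 4189 = 0.014712
COL9/HPRT1 (influenza A-infected) = 319.1 / 8055 = 0.039615
Fold change = 0.039615 / 0.014712 = 2.6926
log2(2.6926) = 1.4290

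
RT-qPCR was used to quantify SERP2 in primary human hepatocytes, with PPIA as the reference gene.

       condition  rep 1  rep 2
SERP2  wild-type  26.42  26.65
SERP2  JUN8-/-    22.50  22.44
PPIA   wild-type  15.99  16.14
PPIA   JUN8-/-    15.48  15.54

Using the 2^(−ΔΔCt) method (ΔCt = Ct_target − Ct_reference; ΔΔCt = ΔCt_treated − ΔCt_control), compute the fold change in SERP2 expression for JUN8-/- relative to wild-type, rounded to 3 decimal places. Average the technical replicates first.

11.392

Mean Ct: SERP2 wild-type 26.535; SERP2 JUN8-/- 22.470; PPIA wild-type 16.065; PPIA JUN8-/- 15.510
ΔCt(wild-type) = 26.535 − 16.065 = 10.470
ΔCt(JUN8-/-) = 22.470 − 15.510 = 6.960
ΔΔCt = 6.960 − 10.470 = -3.510
Fold change = 2^(−(-3.510)) = 2^3.510 = 11.3924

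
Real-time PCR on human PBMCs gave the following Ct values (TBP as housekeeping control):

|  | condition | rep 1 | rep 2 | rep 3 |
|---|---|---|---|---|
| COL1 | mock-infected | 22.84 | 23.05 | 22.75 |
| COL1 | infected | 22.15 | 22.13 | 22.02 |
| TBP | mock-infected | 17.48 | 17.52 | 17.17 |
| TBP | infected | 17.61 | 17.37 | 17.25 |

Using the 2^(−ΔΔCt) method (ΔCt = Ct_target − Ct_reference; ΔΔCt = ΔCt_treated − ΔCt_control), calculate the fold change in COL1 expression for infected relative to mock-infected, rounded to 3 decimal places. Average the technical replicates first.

Mean Ct: COL1 mock-infected 22.880; COL1 infected 22.100; TBP mock-infected 17.390; TBP infected 17.410
ΔCt(mock-infected) = 22.880 − 17.390 = 5.490
ΔCt(infected) = 22.100 − 17.410 = 4.690
ΔΔCt = 4.690 − 5.490 = -0.800
Fold change = 2^(−(-0.800)) = 2^0.800 = 1.7411

1.741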